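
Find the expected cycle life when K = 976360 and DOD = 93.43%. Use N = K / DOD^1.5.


Step 1: DOD^1.5 = 93.43^1.5 = 903.09
Step 2: N = 976360 / 903.09 = 1081 cycles

1081 cycles


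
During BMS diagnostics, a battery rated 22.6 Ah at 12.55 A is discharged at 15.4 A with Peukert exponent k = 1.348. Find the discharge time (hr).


t_rated = C / I_rated = 22.6 / 12.55 = 1.8008 hr
(I_rated/I)^k = (0.81494)^1.348 = 0.75892
t = t_rated * (I_rated/I)^k = 1.8008 * 0.75892 = 1.367 hr

1.367 hr


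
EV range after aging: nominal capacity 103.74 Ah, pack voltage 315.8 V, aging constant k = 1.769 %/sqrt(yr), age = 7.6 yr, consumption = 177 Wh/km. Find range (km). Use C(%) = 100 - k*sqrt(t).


Step 1: capacity retention = 100 - 1.769 * sqrt(7.6) = 100 - 1.769 * 2.7568 = 95.123%
Step 2: C_now = 103.74 * 95.123/100 = 98.681 Ah
Step 3: E_pack = V * C_now = 315.8 * 98.681 = 31163 Wh
Step 4: range = E_pack / consumption = 31163 / 177 = 176.1 km

176.1 km


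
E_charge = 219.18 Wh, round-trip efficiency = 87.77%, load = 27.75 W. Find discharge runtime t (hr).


Step 1: E_discharge = eta/100 * E_charge = 87.77/100 * 219.18 = 192.37 Wh
Step 2: t = E_discharge / P = 192.37 / 27.75 = 6.932 hr

6.932 hr


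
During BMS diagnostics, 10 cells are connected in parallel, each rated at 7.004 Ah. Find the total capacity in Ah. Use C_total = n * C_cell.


C_total = 10 * 7.004 = 70.04 Ah

70.04 Ah


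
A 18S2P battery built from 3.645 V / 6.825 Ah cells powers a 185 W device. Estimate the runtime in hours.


Step 1: E_pack = Ns * V_cell * Np * C_cell = 18 * 3.645 * 2 * 6.825 = 895.58 Wh
Step 2: t = E_pack / P = 895.58 / 185 = 4.841 hr

4.841 hr


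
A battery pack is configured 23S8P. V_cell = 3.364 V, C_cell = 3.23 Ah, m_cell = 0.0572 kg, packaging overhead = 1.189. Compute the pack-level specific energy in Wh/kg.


Step 1: V_pack = 23 * 3.364 = 77.372 V
Step 2: C_pack = 8 * 3.23 = 25.84 Ah
Step 3: E_pack = V_pack * C_pack = 77.372 * 25.84 = 1999.3 Wh
Step 4: m_pack = 23 * 8 * 0.0572 * 1.189 = 12.514 kg
Step 5: ED = E_pack / m_pack = 1999.3 / 12.514 = 159.8 Wh/kg

159.8 Wh/kg


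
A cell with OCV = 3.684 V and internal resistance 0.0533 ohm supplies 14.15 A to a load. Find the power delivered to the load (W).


Step 1: V_terminal = OCV - I*R = 3.684 - 14.15 * 0.0533 = 2.9298 V
Step 2: P_out = V_terminal * I = 2.9298 * 14.15 = 41.46 W

41.46 W


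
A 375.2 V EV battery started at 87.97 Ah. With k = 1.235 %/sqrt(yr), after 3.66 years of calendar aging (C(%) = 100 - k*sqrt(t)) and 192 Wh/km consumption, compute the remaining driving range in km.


Step 1: capacity retention = 100 - 1.235 * sqrt(3.66) = 100 - 1.235 * 1.9131 = 97.637%
Step 2: C_now = 87.97 * 97.637/100 = 85.891 Ah
Step 3: E_pack = V * C_now = 375.2 * 85.891 = 32226 Wh
Step 4: range = E_pack / consumption = 32226 / 192 = 167.8 km

167.8 km


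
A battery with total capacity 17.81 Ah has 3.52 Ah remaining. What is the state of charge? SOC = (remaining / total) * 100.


SOC% = 3.52 / 17.81 * 100 = 19.76%

19.76%


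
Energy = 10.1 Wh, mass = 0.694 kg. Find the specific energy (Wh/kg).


Specific energy = 10.1 Wh / 0.694 kg = 14.55 Wh/kg

14.55 Wh/kg


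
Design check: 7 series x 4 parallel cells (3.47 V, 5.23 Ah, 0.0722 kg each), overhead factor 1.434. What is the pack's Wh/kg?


Step 1: V_pack = 7 * 3.47 = 24.29 V
Step 2: C_pack = 4 * 5.23 = 20.92 Ah
Step 3: E_pack = V_pack * C_pack = 24.29 * 20.92 = 508.15 Wh
Step 4: m_pack = 7 * 4 * 0.0722 * 1.434 = 2.899 kg
Step 5: ED = E_pack / m_pack = 508.15 / 2.899 = 175.3 Wh/kg

175.3 Wh/kg


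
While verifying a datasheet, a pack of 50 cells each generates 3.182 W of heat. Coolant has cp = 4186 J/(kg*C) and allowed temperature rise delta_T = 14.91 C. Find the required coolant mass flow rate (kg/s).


Step 1: Total heat Q = 50 * 3.182 W = 159.1 W
Step 2: denom = cp * dT = 4186 * 14.91 = 62413
Step 3: m_dot = 159.1 / 62413 = 0.002549 kg/s

0.002549 kg/s


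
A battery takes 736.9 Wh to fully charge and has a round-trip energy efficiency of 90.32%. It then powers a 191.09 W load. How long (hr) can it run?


Step 1: E_discharge = eta/100 * E_charge = 90.32/100 * 736.9 = 665.57 Wh
Step 2: t = E_discharge / P = 665.57 / 191.09 = 3.483 hr

3.483 hr


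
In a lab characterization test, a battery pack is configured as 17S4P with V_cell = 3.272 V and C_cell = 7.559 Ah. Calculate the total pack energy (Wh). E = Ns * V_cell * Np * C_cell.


E = Ns * Vcell * Np * Ccell = 17 * 3.272 * 4 * 7.559 = 1682 Wh

1682 Wh


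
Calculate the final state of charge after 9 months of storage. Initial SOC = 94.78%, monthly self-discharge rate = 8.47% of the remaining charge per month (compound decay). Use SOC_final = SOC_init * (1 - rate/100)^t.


decay = (1 - 8.47/100)^9 = 0.45089
SOC_final = 94.78 * 0.45089 = 42.74%

42.74%


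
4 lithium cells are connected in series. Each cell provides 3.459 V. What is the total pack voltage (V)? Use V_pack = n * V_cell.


Series voltages add: 4 * 3.459 V = 13.836 V

13.836 V


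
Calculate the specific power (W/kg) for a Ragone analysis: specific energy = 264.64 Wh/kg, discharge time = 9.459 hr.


P_specific = E / t = 264.64 / 9.459 = 27.98 W/kg

27.98 W/kg


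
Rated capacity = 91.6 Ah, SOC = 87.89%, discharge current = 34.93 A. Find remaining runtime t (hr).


Step 1: remaining = SOC/100 * C_total = 87.89/100 * 91.6 = 80.507 Ah
Step 2: t = remaining / I = 80.507 / 34.93 = 2.305 hr

2.305 hr


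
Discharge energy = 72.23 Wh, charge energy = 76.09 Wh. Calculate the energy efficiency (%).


eta_e = E_dis / E_chg * 100 = 72.23 / 76.09 * 100 = 94.93%

94.93%


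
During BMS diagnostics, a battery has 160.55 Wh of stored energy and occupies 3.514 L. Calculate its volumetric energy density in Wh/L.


Volumetric ED = 160.55 Wh / 3.514 L = 45.69 Wh/L

45.69 Wh/L


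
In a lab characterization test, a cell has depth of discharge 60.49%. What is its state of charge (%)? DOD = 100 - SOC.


SOC = 100 - DOD = 100 - 60.49 = 39.51%

39.51%


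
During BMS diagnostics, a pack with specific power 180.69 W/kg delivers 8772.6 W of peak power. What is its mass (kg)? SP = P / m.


m = P / SP = 8772.6 / 180.69 = 48.55 kg

48.55 kg


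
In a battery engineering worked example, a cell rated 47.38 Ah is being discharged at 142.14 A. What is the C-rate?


C_rate = I / capacity = 142.14 / 47.38 = 3C

3C


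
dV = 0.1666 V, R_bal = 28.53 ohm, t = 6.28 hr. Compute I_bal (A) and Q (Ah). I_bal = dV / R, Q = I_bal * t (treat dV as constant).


I_bal = dV / R = 0.1666 / 28.53 = 0.0058395 A
Q = I_bal * t = 0.0058395 * 6.28 = 0.03667 Ah

I=0.0058395 A, Q=0.03667 Ah


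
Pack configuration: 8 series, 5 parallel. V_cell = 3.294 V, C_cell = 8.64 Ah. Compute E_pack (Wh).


V_pack = 8 * 3.294 = 26.352 V
C_pack = 5 * 8.64 = 43.2 Ah
E = V_pack * C_pack = 26.352 * 43.2 = 1138 Wh

1138 Wh


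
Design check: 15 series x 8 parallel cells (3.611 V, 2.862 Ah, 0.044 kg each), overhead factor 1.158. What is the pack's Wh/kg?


Step 1: V_pack = 15 * 3.611 = 54.165 V
Step 2: C_pack = 8 * 2.862 = 22.896 Ah
Step 3: E_pack = V_pack * C_pack = 54.165 * 22.896 = 1240.2 Wh
Step 4: m_pack = 15 * 8 * 0.044 * 1.158 = 6.1142 kg
Step 5: ED = E_pack / m_pack = 1240.2 / 6.1142 = 202.8 Wh/kg

202.8 Wh/kg


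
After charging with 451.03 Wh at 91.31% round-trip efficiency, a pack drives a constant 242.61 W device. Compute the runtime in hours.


Step 1: E_discharge = eta/100 * E_charge = 91.31/100 * 451.03 = 411.84 Wh
Step 2: t = E_discharge / P = 411.84 / 242.61 = 1.698 hr

1.698 hr


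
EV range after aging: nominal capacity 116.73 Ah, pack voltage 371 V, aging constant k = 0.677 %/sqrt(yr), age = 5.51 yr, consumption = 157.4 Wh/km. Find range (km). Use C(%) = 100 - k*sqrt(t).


Step 1: capacity retention = 100 - 0.677 * sqrt(5.51) = 100 - 0.677 * 2.3473 = 98.411%
Step 2: C_now = 116.73 * 98.411/100 = 114.88 Ah
Step 3: E_pack = V * C_now = 371 * 114.88 = 42620 Wh
Step 4: range = E_pack / consumption = 42620 / 157.4 = 270.8 km

270.8 km


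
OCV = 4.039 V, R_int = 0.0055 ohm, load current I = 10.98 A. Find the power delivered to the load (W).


Step 1: V_terminal = OCV - I*R = 4.039 - 10.98 * 0.0055 = 3.9786 V
Step 2: P_out = V_terminal * I = 3.9786 * 10.98 = 43.69 W

43.69 W


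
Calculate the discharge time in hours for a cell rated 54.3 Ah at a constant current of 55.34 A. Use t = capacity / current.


Runtime = 54.3 Ah / 55.34 A = 0.9812 hr

0.9812 hr


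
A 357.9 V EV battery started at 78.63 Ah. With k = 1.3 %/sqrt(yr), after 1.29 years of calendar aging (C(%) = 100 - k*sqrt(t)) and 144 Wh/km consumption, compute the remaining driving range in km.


Step 1: capacity retention = 100 - 1.3 * sqrt(1.29) = 100 - 1.3 * 1.1358 = 98.523%
Step 2: C_now = 78.63 * 98.523/100 = 77.469 Ah
Step 3: E_pack = V * C_now = 357.9 * 77.469 = 27726 Wh
Step 4: range = E_pack / consumption = 27726 / 144 = 192.5 km

192.5 km


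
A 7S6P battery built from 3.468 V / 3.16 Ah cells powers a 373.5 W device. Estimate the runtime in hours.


Step 1: E_pack = Ns * V_cell * Np * C_cell = 7 * 3.468 * 6 * 3.16 = 460.27 Wh
Step 2: t = E_pack / P = 460.27 / 373.5 = 1.232 hr

1.232 hr


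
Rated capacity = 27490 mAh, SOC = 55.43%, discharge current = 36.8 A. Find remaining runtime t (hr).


Convert: C_total = 27490 mAh = 27.49 Ah
Step 1: remaining = SOC/100 * C_total = 55.43/100 * 27.49 = 15.238 Ah
Step 2: t = remaining / I = 15.238 / 36.8 = 0.4141 hr

0.4141 hr


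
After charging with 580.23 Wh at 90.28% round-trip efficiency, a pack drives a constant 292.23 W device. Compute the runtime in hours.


Step 1: E_discharge = eta/100 * E_charge = 90.28/100 * 580.23 = 523.83 Wh
Step 2: t = E_discharge / P = 523.83 / 292.23 = 1.793 hr

1.793 hr


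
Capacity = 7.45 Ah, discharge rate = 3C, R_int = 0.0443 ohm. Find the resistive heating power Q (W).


Step 1: I = C_rate * capacity = 3 * 7.45 = 22.35 A
Step 2: Q = I^2 * R = 22.35^2 * 0.0443 = 499.52 * 0.0443 = 22.13 W

22.13 W


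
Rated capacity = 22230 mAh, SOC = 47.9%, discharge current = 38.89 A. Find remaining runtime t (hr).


Convert: C_total = 22230 mAh = 22.23 Ah
Step 1: remaining = SOC/100 * C_total = 47.9/100 * 22.23 = 10.648 Ah
Step 2: t = remaining / I = 10.648 / 38.89 = 0.2738 hr

0.2738 hr


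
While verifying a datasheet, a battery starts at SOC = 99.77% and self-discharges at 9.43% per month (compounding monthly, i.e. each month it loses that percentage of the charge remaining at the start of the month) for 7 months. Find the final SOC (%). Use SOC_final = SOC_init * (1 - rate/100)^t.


decay = (1 - 9.43/100)^7 = 0.49991
SOC_final = 99.77 * 0.49991 = 49.88%

49.88%


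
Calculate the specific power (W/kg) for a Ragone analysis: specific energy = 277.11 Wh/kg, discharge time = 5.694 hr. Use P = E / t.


P_specific = E / t = 277.11 / 5.694 = 48.67 W/kg

48.67 W/kg


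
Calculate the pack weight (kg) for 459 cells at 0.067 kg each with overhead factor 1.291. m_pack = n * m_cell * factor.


m_pack = n * m_cell * overhead = 459 * 0.067 * 1.291 = 39.70 kg

39.70 kg


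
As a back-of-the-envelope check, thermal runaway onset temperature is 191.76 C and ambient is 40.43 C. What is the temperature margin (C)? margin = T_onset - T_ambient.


Safety margin = 191.76 C - 40.43 C = 151.33 C

151.33 C


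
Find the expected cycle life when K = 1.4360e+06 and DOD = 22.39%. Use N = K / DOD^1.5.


DOD^1.5 = 105.95
N = K / DOD^1.5 = 1.4360e+06 / 105.95 = 13550

13550 cycles


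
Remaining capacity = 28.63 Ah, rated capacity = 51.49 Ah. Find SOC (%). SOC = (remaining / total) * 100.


SOC = (remaining / total) * 100 = (28.63 / 51.49) * 100 = 55.60%

55.60%


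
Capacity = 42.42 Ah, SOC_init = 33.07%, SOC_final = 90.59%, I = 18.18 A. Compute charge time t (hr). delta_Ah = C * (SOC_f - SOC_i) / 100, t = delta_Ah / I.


Step 1: dSOC = 90.59% - 33.07% = 57.52%
Step 2: delta_Ah = 42.42 * 57.52 / 100 = 24.4 Ah
Step 3: t = 24.4 / 18.18 = 1.342 hr

1.342 hr


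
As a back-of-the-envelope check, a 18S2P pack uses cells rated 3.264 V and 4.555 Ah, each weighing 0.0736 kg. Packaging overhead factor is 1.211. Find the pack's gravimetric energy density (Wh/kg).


Step 1: V_pack = 18 * 3.264 = 58.752 V
Step 2: C_pack = 2 * 4.555 = 9.11 Ah
Step 3: E_pack = V_pack * C_pack = 58.752 * 9.11 = 535.23 Wh
Step 4: m_pack = 18 * 2 * 0.0736 * 1.211 = 3.2087 kg
Step 5: ED = E_pack / m_pack = 535.23 / 3.2087 = 166.8 Wh/kg

166.8 Wh/kg


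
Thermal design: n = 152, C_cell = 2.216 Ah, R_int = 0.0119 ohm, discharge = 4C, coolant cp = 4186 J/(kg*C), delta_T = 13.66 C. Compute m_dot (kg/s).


Step 1: I = 4 * 2.216 = 8.864 A
Step 2: Q_cell = I^2 * R = 8.864^2 * 0.0119 = 0.93499 W
Step 3: Q_total = 152 * 0.93499 = 142.12 W
Step 4: m_dot = Q_total / (cp * dT) = 142.12 / (4186 * 13.66) = 0.002485 kg/s

0.002485 kg/s


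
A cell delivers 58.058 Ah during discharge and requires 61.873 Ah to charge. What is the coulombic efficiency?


eta_c = Q_dis / Q_chg * 100 = 58.058 / 61.873 * 100 = 93.83%

93.83%


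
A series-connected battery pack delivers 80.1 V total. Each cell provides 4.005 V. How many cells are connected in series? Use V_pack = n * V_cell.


Rearranging: n = V_pack / V_cell = 80.1 / 4.005 = 20 cells

20


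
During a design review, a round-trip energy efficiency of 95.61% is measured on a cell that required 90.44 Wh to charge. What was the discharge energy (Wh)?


E_dis = eta/100 * E_chg = 95.61/100 * 90.44 = 86.47 Wh

86.47 Wh


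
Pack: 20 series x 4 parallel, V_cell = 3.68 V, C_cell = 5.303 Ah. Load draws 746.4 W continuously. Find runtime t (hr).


Step 1: E_pack = Ns * V_cell * Np * C_cell = 20 * 3.68 * 4 * 5.303 = 1561.2 Wh
Step 2: t = E_pack / P = 1561.2 / 746.4 = 2.092 hr

2.092 hr


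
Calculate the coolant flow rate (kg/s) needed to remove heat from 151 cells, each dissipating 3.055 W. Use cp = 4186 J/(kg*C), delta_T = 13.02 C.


Step 1: Total heat Q = 151 * 3.055 W = 461.31 W
Step 2: denom = cp * dT = 4186 * 13.02 = 54502
Step 3: m_dot = 461.31 / 54502 = 0.008464 kg/s

0.008464 kg/s


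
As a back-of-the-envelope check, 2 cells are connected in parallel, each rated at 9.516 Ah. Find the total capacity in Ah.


Parallel capacities add: 2 * 9.516 Ah = 19.032 Ah

19.032 Ah


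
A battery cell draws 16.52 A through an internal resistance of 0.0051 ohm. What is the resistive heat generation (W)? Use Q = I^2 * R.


I^2 = 272.91
Q = 272.91 * 0.0051 = 1.392 W

1.392 W


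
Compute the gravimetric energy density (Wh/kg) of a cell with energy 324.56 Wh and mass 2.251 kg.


ED = E / m = 324.56 / 2.251 = 144.2 Wh/kg

144.2 Wh/kg


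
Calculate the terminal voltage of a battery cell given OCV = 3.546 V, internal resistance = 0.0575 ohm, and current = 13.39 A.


IR drop = 13.39 * 0.0575 = 0.76993 V
V = 3.546 - 0.76993 = 2.776 V

2.776 V


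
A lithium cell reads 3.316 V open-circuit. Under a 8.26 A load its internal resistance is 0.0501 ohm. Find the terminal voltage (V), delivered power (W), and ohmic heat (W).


Step 1: V_terminal = OCV - I*R = 3.316 - 8.26 * 0.0501 = 2.9022 V
Step 2: P_out = V_terminal * I = 2.9022 * 8.26 = 23.97 W
Step 3: Q = I^2 * R = 8.26^2 * 0.0501 = 3.418 W

V=2.9022 V, P=23.97 W, Q=3.418 W


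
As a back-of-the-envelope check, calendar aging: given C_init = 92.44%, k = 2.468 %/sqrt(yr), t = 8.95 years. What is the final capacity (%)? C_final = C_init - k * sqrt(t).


sqrt(t) = sqrt(8.95) = 2.9917
C_final = 92.44 - 2.468 * 2.9917 = 85.06%

85.06%


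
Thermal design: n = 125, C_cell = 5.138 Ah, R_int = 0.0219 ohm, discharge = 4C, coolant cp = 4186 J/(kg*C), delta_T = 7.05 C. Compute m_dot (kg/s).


Step 1: I = 4 * 5.138 = 20.552 A
Step 2: Q_cell = I^2 * R = 20.552^2 * 0.0219 = 9.2502 W
Step 3: Q_total = 125 * 9.2502 = 1156.3 W
Step 4: m_dot = Q_total / (cp * dT) = 1156.3 / (4186 * 7.05) = 0.03918 kg/s

0.03918 kg/s


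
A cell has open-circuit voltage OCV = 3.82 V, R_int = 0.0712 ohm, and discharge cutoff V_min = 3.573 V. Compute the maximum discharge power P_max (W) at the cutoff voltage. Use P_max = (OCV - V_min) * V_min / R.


P_max = (OCV - V_min) * V_min / R = (3.82 - 3.573) * 3.573 / 0.0712 = 0.247 * 3.573 / 0.0712 = 12.40 W

12.40 W


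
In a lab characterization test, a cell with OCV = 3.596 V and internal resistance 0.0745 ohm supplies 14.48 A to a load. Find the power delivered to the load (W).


Step 1: V_terminal = OCV - I*R = 3.596 - 14.48 * 0.0745 = 2.5172 V
Step 2: P_out = V_terminal * I = 2.5172 * 14.48 = 36.45 W

36.45 W


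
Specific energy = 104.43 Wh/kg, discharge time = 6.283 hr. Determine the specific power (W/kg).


Specific power = 104.43 Wh/kg / 6.283 hr = 16.62 W/kg

16.62 W/kg


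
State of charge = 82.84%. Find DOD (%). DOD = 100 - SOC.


DOD = 100 - SOC = 100 - 82.84 = 17.16%

17.16%


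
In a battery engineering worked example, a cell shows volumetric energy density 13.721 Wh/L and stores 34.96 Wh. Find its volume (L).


V = E / ED = 34.96 / 13.721 = 2.548 L

2.548 L


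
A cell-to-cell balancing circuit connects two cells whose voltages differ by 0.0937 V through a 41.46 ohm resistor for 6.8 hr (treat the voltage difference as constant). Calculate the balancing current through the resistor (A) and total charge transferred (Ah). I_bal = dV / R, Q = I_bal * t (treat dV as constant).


I_bal = dV / R = 0.0937 / 41.46 = 0.00226 A
Q = I_bal * t = 0.00226 * 6.8 = 0.01537 Ah

I=0.00226 A, Q=0.01537 Ah


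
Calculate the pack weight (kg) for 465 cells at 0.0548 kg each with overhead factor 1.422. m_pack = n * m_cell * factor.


Cell mass sum = 465 * 0.0548 = 25.482 kg
With overhead 1.422: m_pack = 25.482 * 1.422 = 36.24 kg

36.24 kg


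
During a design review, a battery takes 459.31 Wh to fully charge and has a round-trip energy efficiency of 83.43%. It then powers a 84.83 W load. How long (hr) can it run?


Step 1: E_discharge = eta/100 * E_charge = 83.43/100 * 459.31 = 383.2 Wh
Step 2: t = E_discharge / P = 383.2 / 84.83 = 4.517 hr

4.517 hr


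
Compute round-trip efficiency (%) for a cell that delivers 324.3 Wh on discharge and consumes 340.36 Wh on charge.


Round-trip efficiency = 324.3/340.36 * 100% = 95.28%

95.28%


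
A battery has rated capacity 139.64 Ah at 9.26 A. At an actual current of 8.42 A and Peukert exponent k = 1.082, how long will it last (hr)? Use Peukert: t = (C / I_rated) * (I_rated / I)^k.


Step 1: t_rated = C / I_rated = 139.64 / 9.26 = 15.08 hr
Step 2: ratio = 9.26 / 8.42 = 1.0998
Step 3: ratio^k = 1.0998^1.082 = 1.1084
Step 4: t = t_rated * ratio^k = 15.08 * 1.1084 = 16.71 hr

16.71 hr


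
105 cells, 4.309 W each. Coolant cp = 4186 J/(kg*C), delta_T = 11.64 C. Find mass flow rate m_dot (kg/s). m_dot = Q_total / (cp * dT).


Q_total = 105 * 4.309 = 452.45 W
m_dot = Q_total / (cp * dT) = 452.45 / (4186 * 11.64) = 0.009286 kg/s

0.009286 kg/s


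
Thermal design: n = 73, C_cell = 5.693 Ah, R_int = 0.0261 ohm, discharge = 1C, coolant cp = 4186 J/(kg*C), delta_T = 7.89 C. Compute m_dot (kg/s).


Step 1: I = 1 * 5.693 = 5.693 A
Step 2: Q_cell = I^2 * R = 5.693^2 * 0.0261 = 0.84591 W
Step 3: Q_total = 73 * 0.84591 = 61.751 W
Step 4: m_dot = Q_total / (cp * dT) = 61.751 / (4186 * 7.89) = 0.001870 kg/s

0.001870 kg/s


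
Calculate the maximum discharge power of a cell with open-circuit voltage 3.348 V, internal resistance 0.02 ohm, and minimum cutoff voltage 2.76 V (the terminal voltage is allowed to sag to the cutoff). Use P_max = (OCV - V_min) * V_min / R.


dV = OCV - V_min = 0.588 V (so I_max = dV / R)
P_max = dV * V_min / R = 0.588 * 2.76 / 0.02 = 81.14 W

81.14 W


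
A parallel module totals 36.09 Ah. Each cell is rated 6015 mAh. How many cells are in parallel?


Convert: C_cell = 6015 mAh = 6.015 Ah
n = C_total / C_cell = 36.09 / 6.015 = 6

6


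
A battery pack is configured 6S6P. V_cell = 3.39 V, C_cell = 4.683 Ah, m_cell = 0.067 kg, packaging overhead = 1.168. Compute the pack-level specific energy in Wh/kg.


Step 1: V_pack = 6 * 3.39 = 20.34 V
Step 2: C_pack = 6 * 4.683 = 28.098 Ah
Step 3: E_pack = V_pack * C_pack = 20.34 * 28.098 = 571.51 Wh
Step 4: m_pack = 6 * 6 * 0.067 * 1.168 = 2.8172 kg
Step 5: ED = E_pack / m_pack = 571.51 / 2.8172 = 202.9 Wh/kg

202.9 Wh/kg


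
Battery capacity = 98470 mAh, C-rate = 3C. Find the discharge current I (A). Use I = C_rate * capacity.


Convert: capacity = 98470 mAh = 98.47 Ah
I = C_rate * capacity = 3 * 98.47 = 295.41 A

295.41 A


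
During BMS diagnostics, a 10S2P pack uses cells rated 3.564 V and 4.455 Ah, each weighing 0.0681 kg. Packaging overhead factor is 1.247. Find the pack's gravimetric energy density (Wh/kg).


Step 1: V_pack = 10 * 3.564 = 35.64 V
Step 2: C_pack = 2 * 4.455 = 8.91 Ah
Step 3: E_pack = V_pack * C_pack = 35.64 * 8.91 = 317.55 Wh
Step 4: m_pack = 10 * 2 * 0.0681 * 1.247 = 1.6984 kg
Step 5: ED = E_pack / m_pack = 317.55 / 1.6984 = 187.0 Wh/kg

187.0 Wh/kg


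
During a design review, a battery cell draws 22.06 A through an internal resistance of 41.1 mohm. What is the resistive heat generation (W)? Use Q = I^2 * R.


Convert: R = 41.1 mohm = 0.0411 ohm
Q = I^2 * R = 22.06^2 * 0.0411 = 20.00 W

20.00 W


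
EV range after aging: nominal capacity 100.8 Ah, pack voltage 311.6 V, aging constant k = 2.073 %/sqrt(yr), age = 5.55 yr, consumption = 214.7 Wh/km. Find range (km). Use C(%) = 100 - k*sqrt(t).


Step 1: capacity retention = 100 - 2.073 * sqrt(5.55) = 100 - 2.073 * 2.3558 = 95.116%
Step 2: C_now = 100.8 * 95.116/100 = 95.877 Ah
Step 3: E_pack = V * C_now = 311.6 * 95.877 = 29875 Wh
Step 4: range = E_pack / consumption = 29875 / 214.7 = 139.1 km

139.1 km


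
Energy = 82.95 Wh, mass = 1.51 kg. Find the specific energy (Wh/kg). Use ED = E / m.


ED = E / m = 82.95 / 1.51 = 54.93 Wh/kg

54.93 Wh/kg


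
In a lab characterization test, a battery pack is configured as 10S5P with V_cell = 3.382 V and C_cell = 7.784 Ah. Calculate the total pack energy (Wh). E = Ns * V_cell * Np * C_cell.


V_pack = 10 * 3.382 = 33.82 V
C_pack = 5 * 7.784 = 38.92 Ah
E = V_pack * C_pack = 33.82 * 38.92 = 1316 Wh

1316 Wh


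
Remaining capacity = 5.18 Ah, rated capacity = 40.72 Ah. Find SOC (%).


SOC% = 5.18 / 40.72 * 100 = 12.72%

12.72%


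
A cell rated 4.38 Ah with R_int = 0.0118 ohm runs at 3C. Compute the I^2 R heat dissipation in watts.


Step 1: I = C_rate * capacity = 3 * 4.38 = 13.14 A
Step 2: Q = I^2 * R = 13.14^2 * 0.0118 = 172.66 * 0.0118 = 2.037 W

2.037 W


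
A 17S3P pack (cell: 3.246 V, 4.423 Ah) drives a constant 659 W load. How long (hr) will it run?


Step 1: E_pack = Ns * V_cell * Np * C_cell = 17 * 3.246 * 3 * 4.423 = 732.21 Wh
Step 2: t = E_pack / P = 732.21 / 659 = 1.111 hr

1.111 hr


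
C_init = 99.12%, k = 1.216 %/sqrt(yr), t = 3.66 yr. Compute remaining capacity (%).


Step 1: sqrt(3.66 yr) = 1.9131
Step 2: drop = 1.216 * 1.9131 = 2.3263
Step 3: C_final = 99.12 - 2.3263 = 96.79%

96.79%


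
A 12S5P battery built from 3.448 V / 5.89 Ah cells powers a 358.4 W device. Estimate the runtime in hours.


Step 1: E_pack = Ns * V_cell * Np * C_cell = 12 * 3.448 * 5 * 5.89 = 1218.5 Wh
Step 2: t = E_pack / P = 1218.5 / 358.4 = 3.400 hr

3.400 hr


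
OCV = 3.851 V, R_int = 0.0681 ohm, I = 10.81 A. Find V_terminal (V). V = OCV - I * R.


IR drop = 10.81 * 0.0681 = 0.73616 V
V = 3.851 - 0.73616 = 3.115 V

3.115 V


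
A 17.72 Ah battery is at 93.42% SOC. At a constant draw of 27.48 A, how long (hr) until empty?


Step 1: remaining = SOC/100 * C_total = 93.42/100 * 17.72 = 16.554 Ah
Step 2: t = remaining / I = 16.554 / 27.48 = 0.6024 hr

0.6024 hr


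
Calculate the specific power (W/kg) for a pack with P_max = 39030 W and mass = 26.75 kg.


SP = P / m = 39030 / 26.75 = 1459 W/kg

1459 W/kg


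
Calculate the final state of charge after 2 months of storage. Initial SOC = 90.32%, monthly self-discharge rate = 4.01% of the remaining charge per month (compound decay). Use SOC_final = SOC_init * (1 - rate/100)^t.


Monthly retention factor = 1 - 4.01/100 = 0.9599
Over 2 months: factor^2 = 0.92141
SOC_final = 90.32 * 0.92141 = 83.22%

83.22%


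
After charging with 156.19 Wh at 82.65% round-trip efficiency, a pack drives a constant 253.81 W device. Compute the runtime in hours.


Step 1: E_discharge = eta/100 * E_charge = 82.65/100 * 156.19 = 129.09 Wh
Step 2: t = E_discharge / P = 129.09 / 253.81 = 0.5086 hr

0.5086 hr


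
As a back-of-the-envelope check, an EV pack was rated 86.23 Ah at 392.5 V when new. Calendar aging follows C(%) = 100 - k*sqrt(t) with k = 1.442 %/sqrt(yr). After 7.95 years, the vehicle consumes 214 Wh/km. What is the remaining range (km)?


Step 1: capacity retention = 100 - 1.442 * sqrt(7.95) = 100 - 1.442 * 2.8196 = 95.934%
Step 2: C_now = 86.23 * 95.934/100 = 82.724 Ah
Step 3: E_pack = V * C_now = 392.5 * 82.724 = 32469 Wh
Step 4: range = E_pack / consumption = 32469 / 214 = 151.7 km

151.7 km


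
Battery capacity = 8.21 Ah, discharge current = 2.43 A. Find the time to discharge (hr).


Runtime = 8.21 Ah / 2.43 A = 3.379 hr

3.379 hr


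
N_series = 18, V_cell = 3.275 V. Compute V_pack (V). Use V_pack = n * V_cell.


V_pack = n * V_cell = 18 * 3.275 = 58.95 V

58.95 V


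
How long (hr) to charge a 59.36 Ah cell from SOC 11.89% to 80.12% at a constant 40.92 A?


Step 1: dSOC = 80.12% - 11.89% = 68.23%
Step 2: delta_Ah = 59.36 * 68.23 / 100 = 40.501 Ah
Step 3: t = 40.501 / 40.92 = 0.9898 hr

0.9898 hr


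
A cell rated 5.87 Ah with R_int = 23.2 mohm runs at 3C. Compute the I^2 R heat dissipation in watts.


Convert: R = 23.2 mohm = 0.0232 ohm
Step 1: I = C_rate * capacity = 3 * 5.87 = 17.61 A
Step 2: Q = I^2 * R = 17.61^2 * 0.0232 = 310.11 * 0.0232 = 7.195 W

7.195 W


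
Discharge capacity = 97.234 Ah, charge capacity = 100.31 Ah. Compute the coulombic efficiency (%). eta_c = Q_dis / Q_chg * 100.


eta_c = Q_dis / Q_chg * 100 = 97.234 / 100.31 * 100 = 96.93%

96.93%


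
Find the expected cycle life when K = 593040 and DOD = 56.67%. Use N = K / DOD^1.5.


Step 1: DOD^1.5 = 56.67^1.5 = 426.61
Step 2: N = 593040 / 426.61 = 1390 cycles

1390 cycles


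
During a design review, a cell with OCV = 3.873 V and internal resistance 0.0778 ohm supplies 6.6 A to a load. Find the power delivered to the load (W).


Step 1: V_terminal = OCV - I*R = 3.873 - 6.6 * 0.0778 = 3.3595 V
Step 2: P_out = V_terminal * I = 3.3595 * 6.6 = 22.17 W

22.17 W


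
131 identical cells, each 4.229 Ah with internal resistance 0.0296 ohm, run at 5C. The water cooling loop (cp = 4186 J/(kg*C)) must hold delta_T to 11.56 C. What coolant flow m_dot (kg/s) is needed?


Step 1: I = 5 * 4.229 = 21.145 A
Step 2: Q_cell = I^2 * R = 21.145^2 * 0.0296 = 13.234 W
Step 3: Q_total = 131 * 13.234 = 1733.7 W
Step 4: m_dot = Q_total / (cp * dT) = 1733.7 / (4186 * 11.56) = 0.03583 kg/s

0.03583 kg/s


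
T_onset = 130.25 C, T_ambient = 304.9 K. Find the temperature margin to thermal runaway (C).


Convert: T_ambient = 304.9 K = 31.75 C
margin = 130.25 - 31.75 = 98.5 C

98.5 C


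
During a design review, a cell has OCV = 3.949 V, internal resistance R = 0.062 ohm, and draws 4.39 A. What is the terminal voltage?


V = OCV - I*R = 3.949 - 4.39 * 0.062 = 3.677 V

3.677 V


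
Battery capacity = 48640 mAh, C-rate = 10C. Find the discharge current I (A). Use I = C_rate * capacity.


Convert: capacity = 48640 mAh = 48.64 Ah
At 10C: I = 10 * 48.64 Ah = 486.4 A

486.4 A


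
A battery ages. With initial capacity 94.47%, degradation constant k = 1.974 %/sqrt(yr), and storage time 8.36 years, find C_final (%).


sqrt(t) = sqrt(8.36) = 2.8914
C_final = 94.47 - 1.974 * 2.8914 = 88.76%

88.76%


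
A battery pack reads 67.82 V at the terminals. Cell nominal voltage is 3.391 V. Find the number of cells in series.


Rearranging: n = V_pack / V_cell = 67.82 / 3.391 = 20 cells

20


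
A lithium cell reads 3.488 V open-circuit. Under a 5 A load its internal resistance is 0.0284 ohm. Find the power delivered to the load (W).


Step 1: V_terminal = OCV - I*R = 3.488 - 5 * 0.0284 = 3.346 V
Step 2: P_out = V_terminal * I = 3.346 * 5 = 16.73 W

16.73 W


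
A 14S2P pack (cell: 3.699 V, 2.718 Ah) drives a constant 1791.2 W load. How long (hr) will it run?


Step 1: E_pack = Ns * V_cell * Np * C_cell = 14 * 3.699 * 2 * 2.718 = 281.51 Wh
Step 2: t = E_pack / P = 281.51 / 1791.2 = 0.1572 hr

0.1572 hr


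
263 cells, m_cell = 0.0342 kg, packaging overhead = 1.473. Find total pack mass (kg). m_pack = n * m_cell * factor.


Cell mass sum = 263 * 0.0342 = 8.9946 kg
With overhead 1.473: m_pack = 8.9946 * 1.473 = 13.25 kg

13.25 kg


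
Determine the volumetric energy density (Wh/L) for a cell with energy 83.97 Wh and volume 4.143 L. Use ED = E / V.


ED = E / V = 83.97 / 4.143 = 20.27 Wh/L

20.27 Wh/L


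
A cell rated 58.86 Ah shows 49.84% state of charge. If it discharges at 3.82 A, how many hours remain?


Step 1: remaining = SOC/100 * C_total = 49.84/100 * 58.86 = 29.336 Ah
Step 2: t = remaining / I = 29.336 / 3.82 = 7.680 hr

7.680 hr


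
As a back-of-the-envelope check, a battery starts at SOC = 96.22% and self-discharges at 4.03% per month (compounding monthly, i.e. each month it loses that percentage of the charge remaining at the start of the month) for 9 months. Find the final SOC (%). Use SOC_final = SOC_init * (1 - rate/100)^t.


decay = (1 - 4.03/100)^9 = 0.69059
SOC_final = 96.22 * 0.69059 = 66.45%

66.45%


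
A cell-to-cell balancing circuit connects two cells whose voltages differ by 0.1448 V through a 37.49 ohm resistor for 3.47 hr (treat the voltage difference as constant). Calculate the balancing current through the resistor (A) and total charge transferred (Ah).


First, Ohm's law: I_bal = 0.1448 V / 37.49 ohm = 0.0038624 A
Then Q = I * t = 0.0038624 A * 3.47 hr = 0.01340 Ah

I=0.0038624 A, Q=0.01340 Ah


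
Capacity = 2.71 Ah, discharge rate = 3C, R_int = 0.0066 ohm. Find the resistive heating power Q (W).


Step 1: I = C_rate * capacity = 3 * 2.71 = 8.13 A
Step 2: Q = I^2 * R = 8.13^2 * 0.0066 = 66.097 * 0.0066 = 0.4362 W

0.4362 W


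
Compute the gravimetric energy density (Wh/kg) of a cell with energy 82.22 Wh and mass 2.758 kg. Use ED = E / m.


ED = E / m = 82.22 / 2.758 = 29.81 Wh/kg

29.81 Wh/kg


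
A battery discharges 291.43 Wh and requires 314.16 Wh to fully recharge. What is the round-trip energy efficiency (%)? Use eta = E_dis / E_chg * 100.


Round-trip efficiency = 291.43/314.16 * 100% = 92.76%

92.76%


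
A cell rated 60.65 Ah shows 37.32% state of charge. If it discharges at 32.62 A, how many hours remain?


Step 1: remaining = SOC/100 * C_total = 37.32/100 * 60.65 = 22.635 Ah
Step 2: t = remaining / I = 22.635 / 32.62 = 0.6939 hr

0.6939 hr


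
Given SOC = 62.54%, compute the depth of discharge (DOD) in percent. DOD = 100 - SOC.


Complement of SOC: DOD = 100% - 62.54% = 37.46%

37.46%


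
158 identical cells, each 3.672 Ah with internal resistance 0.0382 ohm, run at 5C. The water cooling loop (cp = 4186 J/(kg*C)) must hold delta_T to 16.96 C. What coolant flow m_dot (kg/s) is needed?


Step 1: I = 5 * 3.672 = 18.36 A
Step 2: Q_cell = I^2 * R = 18.36^2 * 0.0382 = 12.877 W
Step 3: Q_total = 158 * 12.877 = 2034.6 W
Step 4: m_dot = Q_total / (cp * dT) = 2034.6 / (4186 * 16.96) = 0.02866 kg/s

0.02866 kg/s


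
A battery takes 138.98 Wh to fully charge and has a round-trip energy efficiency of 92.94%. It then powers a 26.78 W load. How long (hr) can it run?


Step 1: E_discharge = eta/100 * E_charge = 92.94/100 * 138.98 = 129.17 Wh
Step 2: t = E_discharge / P = 129.17 / 26.78 = 4.823 hr

4.823 hr


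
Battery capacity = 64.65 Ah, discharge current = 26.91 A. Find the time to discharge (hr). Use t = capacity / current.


Runtime = 64.65 Ah / 26.91 A = 2.402 hr

2.402 hr


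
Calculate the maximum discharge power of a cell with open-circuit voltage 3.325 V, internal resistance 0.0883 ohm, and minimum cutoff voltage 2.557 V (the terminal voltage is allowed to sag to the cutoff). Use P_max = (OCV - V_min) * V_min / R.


P_max = (OCV - V_min) * V_min / R = (3.325 - 2.557) * 2.557 / 0.0883 = 0.768 * 2.557 / 0.0883 = 22.24 W

22.24 W


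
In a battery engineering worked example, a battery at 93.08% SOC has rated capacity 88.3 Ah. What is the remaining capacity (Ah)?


remaining = SOC / 100 * total = 93.08 / 100 * 88.3 = 82.19 Ah

82.19 Ah


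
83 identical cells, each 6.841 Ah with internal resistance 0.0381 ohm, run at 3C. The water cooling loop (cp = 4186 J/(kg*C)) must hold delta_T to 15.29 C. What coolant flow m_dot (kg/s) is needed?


Step 1: I = 3 * 6.841 = 20.523 A
Step 2: Q_cell = I^2 * R = 20.523^2 * 0.0381 = 16.047 W
Step 3: Q_total = 83 * 16.047 = 1331.9 W
Step 4: m_dot = Q_total / (cp * dT) = 1331.9 / (4186 * 15.29) = 0.02081 kg/s

0.02081 kg/s


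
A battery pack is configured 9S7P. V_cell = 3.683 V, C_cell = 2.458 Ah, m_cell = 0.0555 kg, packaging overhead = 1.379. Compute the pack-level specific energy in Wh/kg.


Step 1: V_pack = 9 * 3.683 = 33.147 V
Step 2: C_pack = 7 * 2.458 = 17.206 Ah
Step 3: E_pack = V_pack * C_pack = 33.147 * 17.206 = 570.33 Wh
Step 4: m_pack = 9 * 7 * 0.0555 * 1.379 = 4.8217 kg
Step 5: ED = E_pack / m_pack = 570.33 / 4.8217 = 118.3 Wh/kg

118.3 Wh/kg


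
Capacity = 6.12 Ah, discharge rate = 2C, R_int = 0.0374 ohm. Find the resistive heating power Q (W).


Step 1: I = C_rate * capacity = 2 * 6.12 = 12.24 A
Step 2: Q = I^2 * R = 12.24^2 * 0.0374 = 149.82 * 0.0374 = 5.603 W

5.603 W


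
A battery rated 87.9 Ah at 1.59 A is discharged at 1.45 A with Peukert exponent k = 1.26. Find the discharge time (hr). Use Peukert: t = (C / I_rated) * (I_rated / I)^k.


Step 1: t_rated = C / I_rated = 87.9 / 1.59 = 55.283 hr
Step 2: ratio = 1.59 / 1.45 = 1.0966
Step 3: ratio^k = 1.0966^1.26 = 1.1232
Step 4: t = t_rated * ratio^k = 55.283 * 1.1232 = 62.09 hr

62.09 hr


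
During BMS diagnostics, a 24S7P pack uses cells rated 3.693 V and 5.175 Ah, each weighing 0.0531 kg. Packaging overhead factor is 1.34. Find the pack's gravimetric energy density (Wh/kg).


Step 1: V_pack = 24 * 3.693 = 88.632 V
Step 2: C_pack = 7 * 5.175 = 36.225 Ah
Step 3: E_pack = V_pack * C_pack = 88.632 * 36.225 = 3210.7 Wh
Step 4: m_pack = 24 * 7 * 0.0531 * 1.34 = 11.954 kg
Step 5: ED = E_pack / m_pack = 3210.7 / 11.954 = 268.6 Wh/kg

268.6 Wh/kg


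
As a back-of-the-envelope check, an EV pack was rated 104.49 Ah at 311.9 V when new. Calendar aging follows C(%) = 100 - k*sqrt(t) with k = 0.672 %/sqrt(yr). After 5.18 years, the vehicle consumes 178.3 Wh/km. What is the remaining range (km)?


Step 1: capacity retention = 100 - 0.672 * sqrt(5.18) = 100 - 0.672 * 2.276 = 98.471%
Step 2: C_now = 104.49 * 98.471/100 = 102.89 Ah
Step 3: E_pack = V * C_now = 311.9 * 102.89 = 32091 Wh
Step 4: range = E_pack / consumption = 32091 / 178.3 = 180.0 km

180.0 km


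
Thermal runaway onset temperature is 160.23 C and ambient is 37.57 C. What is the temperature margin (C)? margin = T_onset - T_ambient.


margin = T_onset - T_ambient = 160.23 - 37.57 = 122.66 C

122.66 C


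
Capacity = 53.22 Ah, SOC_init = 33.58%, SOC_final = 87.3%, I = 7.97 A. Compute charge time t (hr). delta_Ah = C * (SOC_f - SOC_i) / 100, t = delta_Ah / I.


Step 1: dSOC = 87.3% - 33.58% = 53.72%
Step 2: delta_Ah = 53.22 * 53.72 / 100 = 28.59 Ah
Step 3: t = 28.59 / 7.97 = 3.587 hr

3.587 hr


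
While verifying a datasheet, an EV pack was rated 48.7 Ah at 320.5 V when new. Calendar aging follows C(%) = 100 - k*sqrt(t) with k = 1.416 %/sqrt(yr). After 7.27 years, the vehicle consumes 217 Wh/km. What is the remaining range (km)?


Step 1: capacity retention = 100 - 1.416 * sqrt(7.27) = 100 - 1.416 * 2.6963 = 96.182%
Step 2: C_now = 48.7 * 96.182/100 = 46.841 Ah
Step 3: E_pack = V * C_now = 320.5 * 46.841 = 15013 Wh
Step 4: range = E_pack / consumption = 15013 / 217 = 69.18 km

69.18 km


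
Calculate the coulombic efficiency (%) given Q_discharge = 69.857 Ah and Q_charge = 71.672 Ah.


Coulombic efficiency = 69.857/71.672 * 100% = 97.47%

97.47%


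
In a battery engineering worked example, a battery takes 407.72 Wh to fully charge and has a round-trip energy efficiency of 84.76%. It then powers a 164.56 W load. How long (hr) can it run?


Step 1: E_discharge = eta/100 * E_charge = 84.76/100 * 407.72 = 345.58 Wh
Step 2: t = E_discharge / P = 345.58 / 164.56 = 2.100 hr

2.100 hr


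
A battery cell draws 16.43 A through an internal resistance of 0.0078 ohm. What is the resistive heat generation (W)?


Q = I^2 * R = 16.43^2 * 0.0078 = 2.106 W

2.106 W


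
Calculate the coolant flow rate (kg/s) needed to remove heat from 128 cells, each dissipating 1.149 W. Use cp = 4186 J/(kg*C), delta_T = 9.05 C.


Step 1: Total heat Q = 128 * 1.149 W = 147.07 W
Step 2: denom = cp * dT = 4186 * 9.05 = 37883
Step 3: m_dot = 147.07 / 37883 = 0.003882 kg/s

0.003882 kg/s


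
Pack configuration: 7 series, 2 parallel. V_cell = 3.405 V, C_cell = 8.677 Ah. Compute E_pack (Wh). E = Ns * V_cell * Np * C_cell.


V_pack = 7 * 3.405 = 23.835 V
C_pack = 2 * 8.677 = 17.354 Ah
E = V_pack * C_pack = 23.835 * 17.354 = 413.6 Wh

413.6 Wh


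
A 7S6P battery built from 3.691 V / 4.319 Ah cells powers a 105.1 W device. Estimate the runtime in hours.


Step 1: E_pack = Ns * V_cell * Np * C_cell = 7 * 3.691 * 6 * 4.319 = 669.54 Wh
Step 2: t = E_pack / P = 669.54 / 105.1 = 6.371 hr

6.371 hr


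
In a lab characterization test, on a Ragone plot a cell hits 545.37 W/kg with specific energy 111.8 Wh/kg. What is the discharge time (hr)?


t = E / P = 111.8 / 545.37 = 0.2050 hr

0.2050 hr


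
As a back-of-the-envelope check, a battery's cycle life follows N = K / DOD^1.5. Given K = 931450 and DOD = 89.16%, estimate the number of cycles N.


Step 1: DOD^1.5 = 89.16^1.5 = 841.89
Step 2: N = 931450 / 841.89 = 1106 cycles

1106 cycles


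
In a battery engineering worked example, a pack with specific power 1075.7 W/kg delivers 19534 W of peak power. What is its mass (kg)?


m = P / SP = 19534 / 1075.7 = 18.16 kg

18.16 kg


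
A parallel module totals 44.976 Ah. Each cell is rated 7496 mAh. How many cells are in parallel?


Convert: C_cell = 7496 mAh = 7.496 Ah
n = C_total / C_cell = 44.976 / 7.496 = 6

6


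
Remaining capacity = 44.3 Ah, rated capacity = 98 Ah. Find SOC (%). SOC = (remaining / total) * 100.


SOC = (remaining / total) * 100 = (44.3 / 98) * 100 = 45.20%

45.20%


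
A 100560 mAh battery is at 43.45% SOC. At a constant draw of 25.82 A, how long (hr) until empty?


Convert: C_total = 100560 mAh = 100.56 Ah
Step 1: remaining = SOC/100 * C_total = 43.45/100 * 100.56 = 43.693 Ah
Step 2: t = remaining / I = 43.693 / 25.82 = 1.692 hr

1.692 hr


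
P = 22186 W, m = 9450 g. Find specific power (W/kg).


Convert: m = 9450 g = 9.45 kg
Specific power = 22186 W / 9.45 kg = 2348 W/kg

2348 W/kg


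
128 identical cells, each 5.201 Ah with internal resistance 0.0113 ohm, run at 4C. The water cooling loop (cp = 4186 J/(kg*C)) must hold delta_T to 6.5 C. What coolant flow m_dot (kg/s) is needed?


Step 1: I = 4 * 5.201 = 20.804 A
Step 2: Q_cell = I^2 * R = 20.804^2 * 0.0113 = 4.8907 W
Step 3: Q_total = 128 * 4.8907 = 626.01 W
Step 4: m_dot = Q_total / (cp * dT) = 626.01 / (4186 * 6.5) = 0.02301 kg/s

0.02301 kg/s


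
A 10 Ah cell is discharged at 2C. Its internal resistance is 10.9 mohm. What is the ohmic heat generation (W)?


Convert: R = 10.9 mohm = 0.0109 ohm
Step 1: I = C_rate * capacity = 2 * 10 = 20 A
Step 2: Q = I^2 * R = 20^2 * 0.0109 = 400 * 0.0109 = 4.360 W

4.360 W


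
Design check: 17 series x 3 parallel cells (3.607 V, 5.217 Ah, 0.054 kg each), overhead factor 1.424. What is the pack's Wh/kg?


Step 1: V_pack = 17 * 3.607 = 61.319 V
Step 2: C_pack = 3 * 5.217 = 15.651 Ah
Step 3: E_pack = V_pack * C_pack = 61.319 * 15.651 = 959.7 Wh
Step 4: m_pack = 17 * 3 * 0.054 * 1.424 = 3.9217 kg
Step 5: ED = E_pack / m_pack = 959.7 / 3.9217 = 244.7 Wh/kg

244.7 Wh/kg
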